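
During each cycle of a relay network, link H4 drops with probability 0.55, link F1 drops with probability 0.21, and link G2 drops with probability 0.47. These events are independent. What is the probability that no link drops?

Since the events are independent, P(none) is the product of the individual non-occurrence probabilities.
P(none) = (1 − 0.55) × (1 − 0.21) × (1 − 0.47) = 0.45 × 0.79 × 0.53 = 0.188415

0.188415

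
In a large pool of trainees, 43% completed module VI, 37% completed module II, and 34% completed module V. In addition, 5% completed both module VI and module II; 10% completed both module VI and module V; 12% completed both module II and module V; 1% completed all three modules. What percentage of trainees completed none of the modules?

12%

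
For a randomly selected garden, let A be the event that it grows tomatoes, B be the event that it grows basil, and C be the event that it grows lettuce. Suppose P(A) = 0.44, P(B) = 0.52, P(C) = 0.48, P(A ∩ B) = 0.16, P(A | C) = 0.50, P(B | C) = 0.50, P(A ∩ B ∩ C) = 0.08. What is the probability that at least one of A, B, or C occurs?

0.88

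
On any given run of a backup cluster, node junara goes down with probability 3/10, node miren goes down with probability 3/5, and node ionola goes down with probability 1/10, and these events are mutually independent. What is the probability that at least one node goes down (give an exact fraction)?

P(none) = (1 − 3/10) × (1 − 3/5) × (1 − 1/10) = 7/10 × 2/5 × 9/10 = 63/250
P(at least one) = 1 − 63/250 = 187/250

187/250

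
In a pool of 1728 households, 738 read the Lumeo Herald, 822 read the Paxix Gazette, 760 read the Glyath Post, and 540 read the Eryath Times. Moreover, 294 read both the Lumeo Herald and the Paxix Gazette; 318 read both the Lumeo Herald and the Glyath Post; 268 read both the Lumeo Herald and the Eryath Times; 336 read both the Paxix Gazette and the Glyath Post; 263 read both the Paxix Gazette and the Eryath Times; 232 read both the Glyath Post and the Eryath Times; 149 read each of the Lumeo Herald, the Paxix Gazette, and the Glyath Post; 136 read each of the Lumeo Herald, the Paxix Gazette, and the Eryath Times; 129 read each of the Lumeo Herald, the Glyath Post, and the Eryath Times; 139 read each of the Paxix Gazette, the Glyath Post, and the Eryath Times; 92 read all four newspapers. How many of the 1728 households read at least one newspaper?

1610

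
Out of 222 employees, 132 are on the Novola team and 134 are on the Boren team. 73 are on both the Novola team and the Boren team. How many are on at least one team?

|at least one| = 132 + 134 − 73 = 193

193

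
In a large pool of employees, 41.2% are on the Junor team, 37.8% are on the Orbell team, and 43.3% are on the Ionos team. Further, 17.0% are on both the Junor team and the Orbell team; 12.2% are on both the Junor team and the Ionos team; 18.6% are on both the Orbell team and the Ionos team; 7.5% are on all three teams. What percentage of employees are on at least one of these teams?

Apply inclusion-exclusion:
P(≥1) = 41.2 + 37.8 + 43.3 − 17.0 − 12.2 − 18.6 + 7.5 = 82.0%

82.0%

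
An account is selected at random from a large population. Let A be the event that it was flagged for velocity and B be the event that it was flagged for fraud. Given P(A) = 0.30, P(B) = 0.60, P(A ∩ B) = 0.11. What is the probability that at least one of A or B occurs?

By inclusion–exclusion:
P(A ∪ B) = 0.30 + 0.60 − 0.11 = 0.79

0.79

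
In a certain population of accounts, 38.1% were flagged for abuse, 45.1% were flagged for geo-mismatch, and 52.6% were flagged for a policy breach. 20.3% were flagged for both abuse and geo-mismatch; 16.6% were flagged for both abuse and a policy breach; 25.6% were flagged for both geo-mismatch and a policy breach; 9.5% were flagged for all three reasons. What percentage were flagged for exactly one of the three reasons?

Using the inclusion–exclusion count for exactly one event:
P(exactly one) = 38.1 + 45.1 + 52.6 − 2·20.3 − 2·16.6 − 2·25.6 + 3·9.5 = 39.3%

39.3%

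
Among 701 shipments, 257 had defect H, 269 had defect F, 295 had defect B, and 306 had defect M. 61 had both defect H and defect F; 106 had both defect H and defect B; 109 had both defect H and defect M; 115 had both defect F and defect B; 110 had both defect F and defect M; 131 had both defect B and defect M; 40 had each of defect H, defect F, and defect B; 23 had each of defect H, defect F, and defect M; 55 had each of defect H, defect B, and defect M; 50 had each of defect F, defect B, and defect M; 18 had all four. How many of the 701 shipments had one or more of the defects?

N(≥1) = 257 + 269 + 295 + 306 − 61 − 106 − 109 − 115 − 110 − 131 + 40 + 23 + 55 + 50 − 18 = 645

645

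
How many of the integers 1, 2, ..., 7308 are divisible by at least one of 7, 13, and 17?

⌊7308/7⌋ + ⌊7308/13⌋ + ⌊7308/17⌋ − ⌊7308/91⌋ − ⌊7308/119⌋ − ⌊7308/221⌋ + ⌊7308/1547⌋ = 1044 + 562 + 429 − 80 − 61 − 33 + 4 = 1865

1865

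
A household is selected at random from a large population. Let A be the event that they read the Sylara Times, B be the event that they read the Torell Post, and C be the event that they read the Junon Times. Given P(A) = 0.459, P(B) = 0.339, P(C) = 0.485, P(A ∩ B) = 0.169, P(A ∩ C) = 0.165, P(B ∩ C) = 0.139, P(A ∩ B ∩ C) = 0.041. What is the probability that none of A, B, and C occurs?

0.149

P(A ∪ B ∪ C) = 0.459 + 0.339 + 0.485 − 0.169 − 0.165 − 0.139 + 0.041 = 0.851
P(none) = 1 − 0.851 = 0.149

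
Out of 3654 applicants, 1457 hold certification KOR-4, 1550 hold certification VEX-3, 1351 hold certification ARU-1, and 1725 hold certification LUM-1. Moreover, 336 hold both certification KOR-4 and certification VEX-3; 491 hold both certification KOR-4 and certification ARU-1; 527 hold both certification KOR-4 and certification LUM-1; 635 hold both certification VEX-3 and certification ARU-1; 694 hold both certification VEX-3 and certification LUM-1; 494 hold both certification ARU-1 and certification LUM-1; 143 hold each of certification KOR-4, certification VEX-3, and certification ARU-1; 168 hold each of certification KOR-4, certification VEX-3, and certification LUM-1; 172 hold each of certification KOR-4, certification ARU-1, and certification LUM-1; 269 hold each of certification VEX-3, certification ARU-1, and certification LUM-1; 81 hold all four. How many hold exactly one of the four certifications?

1661

|exactly one| = 1457 + 1550 + 1351 + 1725 − 2·336 − 2·491 − 2·527 − 2·635 − 2·694 − 2·494 + 3·143 + 3·168 + 3·172 + 3·269 − 4·81 = 1661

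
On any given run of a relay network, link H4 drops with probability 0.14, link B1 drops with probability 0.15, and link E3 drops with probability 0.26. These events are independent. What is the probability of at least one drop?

Since the events are independent, P(none) is the product of the individual non-occurrence probabilities.
P(none) = (1 − 0.14) × (1 − 0.15) × (1 − 0.26) = 0.86 × 0.85 × 0.74 = 0.54094
P(at least one) = 1 − 0.54094 = 0.45906

0.45906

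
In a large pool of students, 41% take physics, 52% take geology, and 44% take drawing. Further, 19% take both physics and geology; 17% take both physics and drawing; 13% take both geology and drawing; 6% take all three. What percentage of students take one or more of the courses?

By inclusion–exclusion:
P(at least one) = 41 + 52 + 44 − 19 − 17 − 13 + 6 = 94%

94%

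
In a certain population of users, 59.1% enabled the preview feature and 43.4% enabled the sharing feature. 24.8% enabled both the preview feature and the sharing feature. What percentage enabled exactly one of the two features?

52.9%

P(exactly one) = 59.1 + 43.4 − 2·24.8 = 52.9%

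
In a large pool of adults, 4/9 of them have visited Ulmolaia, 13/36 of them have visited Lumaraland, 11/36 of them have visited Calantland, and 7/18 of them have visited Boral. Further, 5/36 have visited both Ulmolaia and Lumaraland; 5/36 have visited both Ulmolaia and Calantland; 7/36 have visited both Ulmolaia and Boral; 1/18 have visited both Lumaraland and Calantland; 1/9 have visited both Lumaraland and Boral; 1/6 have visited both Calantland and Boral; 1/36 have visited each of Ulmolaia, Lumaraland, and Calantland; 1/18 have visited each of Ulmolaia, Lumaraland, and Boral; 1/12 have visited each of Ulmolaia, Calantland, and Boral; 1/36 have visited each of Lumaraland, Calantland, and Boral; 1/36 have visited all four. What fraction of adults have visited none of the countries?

P(at least one) = 4/9 + 13/36 + 11/36 + 7/18 − 5/36 − 5/36 − 7/36 − 1/18 − 1/9 − 1/6 + 1/36 + 1/18 + 1/12 + 1/36 − 1/36 = 31/36
P(none) = 1 − 31/36 = 5/36

5/36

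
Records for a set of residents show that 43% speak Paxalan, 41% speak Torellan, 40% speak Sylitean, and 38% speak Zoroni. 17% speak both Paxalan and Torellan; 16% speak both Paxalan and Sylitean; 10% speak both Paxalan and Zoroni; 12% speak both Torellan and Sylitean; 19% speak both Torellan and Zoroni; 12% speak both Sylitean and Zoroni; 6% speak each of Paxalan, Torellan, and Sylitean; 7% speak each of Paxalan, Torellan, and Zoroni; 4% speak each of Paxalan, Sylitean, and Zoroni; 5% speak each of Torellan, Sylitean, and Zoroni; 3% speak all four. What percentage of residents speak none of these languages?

Using inclusion–exclusion:
P(union) = 43 + 41 + 40 + 38 − 17 − 16 − 10 − 12 − 19 − 12 + 6 + 7 + 4 + 5 − 3 = 95%
P(none) = 100% − 95% = 5%

5%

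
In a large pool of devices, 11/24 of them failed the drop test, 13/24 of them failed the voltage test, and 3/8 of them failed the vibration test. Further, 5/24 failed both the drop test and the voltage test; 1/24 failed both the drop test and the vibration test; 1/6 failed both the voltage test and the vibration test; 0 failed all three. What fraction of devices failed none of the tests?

Apply inclusion-exclusion:
P(union) = 11/24 + 13/24 + 3/8 − 5/24 − 1/24 − 1/6 + 0 = 23/24
P(none) = 1 − 23/24 = 1/24

1/24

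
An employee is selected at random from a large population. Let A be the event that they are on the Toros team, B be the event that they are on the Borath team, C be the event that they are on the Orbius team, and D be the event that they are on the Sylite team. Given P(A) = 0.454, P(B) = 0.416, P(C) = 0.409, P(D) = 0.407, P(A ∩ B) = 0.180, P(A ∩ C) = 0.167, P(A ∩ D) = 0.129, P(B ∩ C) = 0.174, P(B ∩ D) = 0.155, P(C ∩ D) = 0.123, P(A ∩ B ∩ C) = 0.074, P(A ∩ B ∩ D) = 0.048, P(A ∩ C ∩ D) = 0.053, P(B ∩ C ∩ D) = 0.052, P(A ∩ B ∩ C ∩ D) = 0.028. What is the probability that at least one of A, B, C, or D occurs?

P(A ∪ B ∪ C ∪ D) = 0.454 + 0.416 + 0.409 + 0.407 − 0.180 − 0.167 − 0.129 − 0.174 − 0.155 − 0.123 + 0.074 + 0.048 + 0.053 + 0.052 − 0.028 = 0.957

0.957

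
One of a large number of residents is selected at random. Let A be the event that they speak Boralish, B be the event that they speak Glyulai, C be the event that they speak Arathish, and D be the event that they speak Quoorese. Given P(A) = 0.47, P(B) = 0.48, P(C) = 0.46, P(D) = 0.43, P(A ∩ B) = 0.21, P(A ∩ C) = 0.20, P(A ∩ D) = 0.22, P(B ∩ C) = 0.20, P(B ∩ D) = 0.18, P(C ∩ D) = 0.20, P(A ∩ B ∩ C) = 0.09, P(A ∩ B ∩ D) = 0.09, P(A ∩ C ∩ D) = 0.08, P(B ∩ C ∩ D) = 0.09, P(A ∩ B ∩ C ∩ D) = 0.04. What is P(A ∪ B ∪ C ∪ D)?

Apply inclusion-exclusion:
P(A ∪ B ∪ C ∪ D) = 0.47 + 0.48 + 0.46 + 0.43 − 0.21 − 0.20 − 0.22 − 0.20 − 0.18 − 0.20 + 0.09 + 0.09 + 0.08 + 0.09 − 0.04 = 0.94

0.94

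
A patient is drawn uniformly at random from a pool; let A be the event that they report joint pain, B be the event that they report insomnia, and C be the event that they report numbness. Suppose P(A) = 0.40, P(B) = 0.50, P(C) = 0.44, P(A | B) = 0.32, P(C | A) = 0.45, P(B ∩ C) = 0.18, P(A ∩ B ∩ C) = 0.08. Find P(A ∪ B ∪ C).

P(A ∩ B) = P(B)·P(A|B) = 0.50 × 0.32 = 0.16
P(A ∩ C) = P(A)·P(C|A) = 0.40 × 0.45 = 0.18
Inclusion–exclusion gives
P(A ∪ B ∪ C) = 0.40 + 0.50 + 0.44 − 0.16 − 0.18 − 0.18 + 0.08 = 0.90

0.90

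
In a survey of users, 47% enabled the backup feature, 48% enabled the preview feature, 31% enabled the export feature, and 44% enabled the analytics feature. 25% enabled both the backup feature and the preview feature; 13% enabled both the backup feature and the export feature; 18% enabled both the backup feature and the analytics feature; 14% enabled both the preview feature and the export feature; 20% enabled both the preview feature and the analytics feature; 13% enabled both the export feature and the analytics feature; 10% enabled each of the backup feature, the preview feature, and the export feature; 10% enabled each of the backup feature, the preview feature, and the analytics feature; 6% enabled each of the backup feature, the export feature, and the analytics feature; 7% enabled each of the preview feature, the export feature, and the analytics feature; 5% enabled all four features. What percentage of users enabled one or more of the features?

95%

Using inclusion–exclusion:
P(union) = 47 + 48 + 31 + 44 − 25 − 13 − 18 − 14 − 20 − 13 + 10 + 10 + 6 + 7 − 5 = 95%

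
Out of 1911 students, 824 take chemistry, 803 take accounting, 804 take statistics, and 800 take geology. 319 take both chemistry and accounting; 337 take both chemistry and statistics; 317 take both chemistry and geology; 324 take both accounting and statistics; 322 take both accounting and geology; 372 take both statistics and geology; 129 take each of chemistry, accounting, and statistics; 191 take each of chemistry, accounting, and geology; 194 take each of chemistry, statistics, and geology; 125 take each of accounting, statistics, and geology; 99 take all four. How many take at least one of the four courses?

1780

By inclusion–exclusion:
|at least one| = 824 + 803 + 804 + 800 − 319 − 337 − 317 − 324 − 322 − 372 + 129 + 191 + 194 + 125 − 99 = 1780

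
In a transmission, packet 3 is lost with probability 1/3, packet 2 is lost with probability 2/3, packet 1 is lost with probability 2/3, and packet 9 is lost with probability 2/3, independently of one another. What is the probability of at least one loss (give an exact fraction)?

P(none) = (1 − 1/3) × (1 − 2/3) × (1 − 2/3) × (1 − 2/3) = 2/3 × 1/3 × 1/3 × 1/3 = 2/81
P(at least one) = 1 − 2/81 = 79/81

79/81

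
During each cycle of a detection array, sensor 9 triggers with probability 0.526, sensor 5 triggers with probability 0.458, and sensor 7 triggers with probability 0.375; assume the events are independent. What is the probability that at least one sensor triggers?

0.8394325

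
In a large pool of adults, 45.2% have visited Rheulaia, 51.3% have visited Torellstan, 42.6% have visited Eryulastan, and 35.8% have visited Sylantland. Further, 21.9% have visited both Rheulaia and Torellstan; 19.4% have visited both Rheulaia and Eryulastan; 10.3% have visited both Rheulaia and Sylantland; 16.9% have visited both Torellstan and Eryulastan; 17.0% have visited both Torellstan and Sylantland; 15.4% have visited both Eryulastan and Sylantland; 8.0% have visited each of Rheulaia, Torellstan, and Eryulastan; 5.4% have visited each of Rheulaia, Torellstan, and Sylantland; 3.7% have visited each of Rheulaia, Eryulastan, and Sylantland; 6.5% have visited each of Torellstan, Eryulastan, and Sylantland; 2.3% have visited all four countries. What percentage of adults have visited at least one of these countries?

P(at least one) = 45.2 + 51.3 + 42.6 + 35.8 − 21.9 − 19.4 − 10.3 − 16.9 − 17.0 − 15.4 + 8.0 + 5.4 + 3.7 + 6.5 − 2.3 = 95.3%

95.3%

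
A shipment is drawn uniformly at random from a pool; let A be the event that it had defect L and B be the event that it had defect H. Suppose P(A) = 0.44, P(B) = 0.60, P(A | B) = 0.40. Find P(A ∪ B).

0.80

P(A ∩ B) = P(B)·P(A|B) = 0.60 × 0.40 = 0.24
P(A ∪ B) = 0.44 + 0.60 − 0.24 = 0.80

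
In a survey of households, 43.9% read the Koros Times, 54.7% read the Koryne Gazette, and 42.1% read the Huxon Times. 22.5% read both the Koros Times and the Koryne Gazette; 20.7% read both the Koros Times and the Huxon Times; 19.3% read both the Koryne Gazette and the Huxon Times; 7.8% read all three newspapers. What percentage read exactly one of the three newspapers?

39.1%

P(exactly one) = 43.9 + 54.7 + 42.1 − 2·22.5 − 2·20.7 − 2·19.3 + 3·7.8 = 39.1%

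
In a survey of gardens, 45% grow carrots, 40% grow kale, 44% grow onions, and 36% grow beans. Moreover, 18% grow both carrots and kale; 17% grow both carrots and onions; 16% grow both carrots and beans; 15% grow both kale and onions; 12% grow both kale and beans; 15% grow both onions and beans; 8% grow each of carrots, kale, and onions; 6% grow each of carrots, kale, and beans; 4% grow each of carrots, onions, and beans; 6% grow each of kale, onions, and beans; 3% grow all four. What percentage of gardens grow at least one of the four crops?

By inclusion–exclusion:
P(≥1) = 45 + 40 + 44 + 36 − 18 − 17 − 16 − 15 − 12 − 15 + 8 + 6 + 4 + 6 − 3 = 93%

93%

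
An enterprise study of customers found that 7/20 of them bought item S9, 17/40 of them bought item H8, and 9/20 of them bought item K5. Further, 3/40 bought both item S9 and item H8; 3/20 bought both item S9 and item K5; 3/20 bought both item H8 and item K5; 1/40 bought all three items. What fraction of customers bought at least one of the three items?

By inclusion–exclusion:
P(union) = 7/20 + 17/40 + 9/20 − 3/40 − 3/20 − 3/20 + 1/40 = 7/8

7/8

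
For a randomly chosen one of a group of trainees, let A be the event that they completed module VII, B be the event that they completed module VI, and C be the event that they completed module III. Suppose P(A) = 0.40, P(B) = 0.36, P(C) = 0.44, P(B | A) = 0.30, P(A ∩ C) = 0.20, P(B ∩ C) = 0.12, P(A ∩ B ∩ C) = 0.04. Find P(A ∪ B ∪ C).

0.80

P(A ∩ B) = P(A)·P(B|A) = 0.40 × 0.30 = 0.12
P(A ∪ B ∪ C) = 0.40 + 0.36 + 0.44 − 0.12 − 0.20 − 0.12 + 0.04 = 0.80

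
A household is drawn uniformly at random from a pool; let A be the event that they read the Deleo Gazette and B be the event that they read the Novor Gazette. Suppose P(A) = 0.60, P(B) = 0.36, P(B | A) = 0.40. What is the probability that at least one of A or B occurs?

0.72

P(A ∩ B) = P(A)·P(B|A) = 0.60 × 0.40 = 0.24
P(A ∪ B) = 0.60 + 0.36 − 0.24 = 0.72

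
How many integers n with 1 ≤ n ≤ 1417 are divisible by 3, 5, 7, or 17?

Inclusion–exclusion gives
⌊1417/3⌋ + ⌊1417/5⌋ + ⌊1417/7⌋ + ⌊1417/17⌋ − ⌊1417/15⌋ − ⌊1417/21⌋ − ⌊1417/51⌋ − ⌊1417/35⌋ − ⌊1417/85⌋ − ⌊1417/119⌋ + ⌊1417/105⌋ + ⌊1417/255⌋ + ⌊1417/357⌋ + ⌊1417/595⌋ − ⌊1417/1785⌋ = 472 + 283 + 202 + 83 − 94 − 67 − 27 − 40 − 16 − 11 + 13 + 5 + 3 + 2 − 0 = 808

808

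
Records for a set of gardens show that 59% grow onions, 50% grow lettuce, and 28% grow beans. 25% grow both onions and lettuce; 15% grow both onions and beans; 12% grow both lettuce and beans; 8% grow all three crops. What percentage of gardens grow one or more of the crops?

Apply inclusion-exclusion:
P(union) = 59 + 50 + 28 − 25 − 15 − 12 + 8 = 93%

93%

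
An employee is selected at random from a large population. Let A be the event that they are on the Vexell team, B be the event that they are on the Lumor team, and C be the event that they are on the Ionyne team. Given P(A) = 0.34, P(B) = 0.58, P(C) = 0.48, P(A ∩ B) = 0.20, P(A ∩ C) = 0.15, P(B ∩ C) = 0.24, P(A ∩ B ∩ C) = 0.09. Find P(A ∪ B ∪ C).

0.90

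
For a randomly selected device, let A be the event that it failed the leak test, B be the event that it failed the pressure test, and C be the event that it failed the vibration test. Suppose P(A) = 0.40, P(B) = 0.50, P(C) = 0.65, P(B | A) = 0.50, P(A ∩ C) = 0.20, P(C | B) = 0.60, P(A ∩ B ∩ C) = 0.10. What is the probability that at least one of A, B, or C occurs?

0.95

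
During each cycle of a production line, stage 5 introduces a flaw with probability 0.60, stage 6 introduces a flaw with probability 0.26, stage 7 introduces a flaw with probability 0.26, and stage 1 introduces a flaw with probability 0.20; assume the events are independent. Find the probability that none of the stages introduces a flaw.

0.175232

P(none) = (1 − 0.60) × (1 − 0.26) × (1 − 0.26) × (1 − 0.20) = 0.40 × 0.74 × 0.74 × 0.80 = 0.175232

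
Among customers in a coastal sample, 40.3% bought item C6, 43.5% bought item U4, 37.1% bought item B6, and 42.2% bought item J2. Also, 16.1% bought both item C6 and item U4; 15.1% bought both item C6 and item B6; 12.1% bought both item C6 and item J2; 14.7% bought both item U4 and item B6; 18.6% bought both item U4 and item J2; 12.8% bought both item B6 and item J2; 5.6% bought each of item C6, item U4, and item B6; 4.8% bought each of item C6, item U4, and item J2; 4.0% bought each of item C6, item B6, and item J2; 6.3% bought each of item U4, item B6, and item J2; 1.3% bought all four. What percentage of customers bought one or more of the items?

93.1%

P(≥1) = 40.3 + 43.5 + 37.1 + 42.2 − 16.1 − 15.1 − 12.1 − 14.7 − 18.6 − 12.8 + 5.6 + 4.8 + 4.0 + 6.3 − 1.3 = 93.1%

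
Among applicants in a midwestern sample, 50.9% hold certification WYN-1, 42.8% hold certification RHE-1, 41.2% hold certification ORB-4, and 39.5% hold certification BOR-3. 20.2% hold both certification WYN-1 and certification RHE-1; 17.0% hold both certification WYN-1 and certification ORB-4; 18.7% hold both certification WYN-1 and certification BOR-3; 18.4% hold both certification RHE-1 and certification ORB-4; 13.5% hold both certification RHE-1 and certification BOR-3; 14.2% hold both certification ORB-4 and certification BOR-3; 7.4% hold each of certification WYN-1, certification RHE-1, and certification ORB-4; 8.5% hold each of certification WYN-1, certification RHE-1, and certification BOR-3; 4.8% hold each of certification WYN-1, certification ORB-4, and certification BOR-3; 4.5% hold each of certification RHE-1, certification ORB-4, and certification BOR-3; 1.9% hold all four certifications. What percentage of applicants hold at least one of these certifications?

95.7%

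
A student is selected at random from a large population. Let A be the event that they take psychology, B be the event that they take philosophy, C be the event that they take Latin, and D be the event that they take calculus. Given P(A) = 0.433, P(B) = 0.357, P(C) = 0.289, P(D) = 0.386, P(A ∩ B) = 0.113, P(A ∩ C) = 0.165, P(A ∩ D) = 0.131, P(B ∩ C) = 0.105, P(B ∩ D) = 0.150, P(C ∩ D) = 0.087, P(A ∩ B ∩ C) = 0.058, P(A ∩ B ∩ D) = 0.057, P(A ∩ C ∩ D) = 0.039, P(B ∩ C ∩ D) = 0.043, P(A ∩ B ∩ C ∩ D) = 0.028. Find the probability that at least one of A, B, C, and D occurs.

0.883

Apply inclusion-exclusion:
P(A ∪ B ∪ C ∪ D) = 0.433 + 0.357 + 0.289 + 0.386 − 0.113 − 0.165 − 0.131 − 0.105 − 0.150 − 0.087 + 0.058 + 0.057 + 0.039 + 0.043 − 0.028 = 0.883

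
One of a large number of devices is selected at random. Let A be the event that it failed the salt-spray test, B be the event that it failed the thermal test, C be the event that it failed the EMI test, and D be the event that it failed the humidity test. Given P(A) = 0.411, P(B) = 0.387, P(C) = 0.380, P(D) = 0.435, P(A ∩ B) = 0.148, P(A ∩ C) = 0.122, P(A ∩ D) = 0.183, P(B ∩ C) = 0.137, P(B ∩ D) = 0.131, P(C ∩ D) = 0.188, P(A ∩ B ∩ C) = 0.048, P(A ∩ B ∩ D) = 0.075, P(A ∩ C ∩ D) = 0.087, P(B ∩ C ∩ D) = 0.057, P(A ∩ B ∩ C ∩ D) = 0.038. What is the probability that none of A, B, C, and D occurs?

Using inclusion–exclusion:
P(A ∪ B ∪ C ∪ D) = 0.411 + 0.387 + 0.380 + 0.435 − 0.148 − 0.122 − 0.183 − 0.137 − 0.131 − 0.188 + 0.048 + 0.075 + 0.087 + 0.057 − 0.038 = 0.933
P(none) = 1 − 0.933 = 0.067

0.067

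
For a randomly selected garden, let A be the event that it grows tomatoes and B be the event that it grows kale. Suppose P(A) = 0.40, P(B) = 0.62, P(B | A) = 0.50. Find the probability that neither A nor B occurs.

P(A ∩ B) = P(A)·P(B|A) = 0.40 × 0.50 = 0.20
Apply inclusion-exclusion:
P(A ∪ B) = 0.40 + 0.62 − 0.20 = 0.82
P(none) = 1 − 0.82 = 0.18

0.18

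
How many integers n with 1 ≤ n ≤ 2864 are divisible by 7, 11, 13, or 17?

Apply inclusion-exclusion:
floor(2864/7) + floor(2864/11) + floor(2864/13) + floor(2864/17) − floor(2864/77) − floor(2864/91) − floor(2864/119) − floor(2864/143) − floor(2864/187) − floor(2864/221) + floor(2864/1001) + floor(2864/1309) + floor(2864/1547) + floor(2864/2431) − floor(2864/17017) = 409 + 260 + 220 + 168 − 37 − 31 − 24 − 20 − 15 − 12 + 2 + 2 + 1 + 1 − 0 = 924

924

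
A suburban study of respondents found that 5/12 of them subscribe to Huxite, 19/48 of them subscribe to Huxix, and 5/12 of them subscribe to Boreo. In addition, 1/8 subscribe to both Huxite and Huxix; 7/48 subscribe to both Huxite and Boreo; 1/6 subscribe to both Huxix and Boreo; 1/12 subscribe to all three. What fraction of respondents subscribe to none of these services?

1/8

P(≥1) = 5/12 + 19/48 + 5/12 − 1/8 − 7/48 − 1/6 + 1/12 = 7/8
P(none) = 1 − 7/8 = 1/8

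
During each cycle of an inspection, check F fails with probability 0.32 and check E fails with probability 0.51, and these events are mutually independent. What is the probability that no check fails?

0.3332

P(none) = (1 − 0.32) × (1 − 0.51) = 0.68 × 0.49 = 0.3332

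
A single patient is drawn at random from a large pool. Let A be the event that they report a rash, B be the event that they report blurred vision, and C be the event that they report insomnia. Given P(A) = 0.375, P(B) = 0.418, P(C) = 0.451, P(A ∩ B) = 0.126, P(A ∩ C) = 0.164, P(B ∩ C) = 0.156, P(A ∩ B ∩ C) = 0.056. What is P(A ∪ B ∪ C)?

By inclusion-exclusion,
P(A ∪ B ∪ C) = 0.375 + 0.418 + 0.451 − 0.126 − 0.164 − 0.156 + 0.056 = 0.854

0.854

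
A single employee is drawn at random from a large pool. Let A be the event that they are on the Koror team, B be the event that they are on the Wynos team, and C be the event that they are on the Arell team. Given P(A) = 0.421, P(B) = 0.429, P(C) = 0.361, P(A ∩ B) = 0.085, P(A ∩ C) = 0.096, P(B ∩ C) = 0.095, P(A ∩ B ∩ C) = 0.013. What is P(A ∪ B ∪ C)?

0.948

Using inclusion–exclusion:
P(A ∪ B ∪ C) = 0.421 + 0.429 + 0.361 − 0.085 − 0.096 − 0.095 + 0.013 = 0.948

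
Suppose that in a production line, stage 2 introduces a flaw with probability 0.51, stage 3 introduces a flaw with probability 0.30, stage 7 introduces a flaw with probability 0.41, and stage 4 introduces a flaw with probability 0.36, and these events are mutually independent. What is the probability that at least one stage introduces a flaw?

0.8704832

Independence gives P(none) = ∏(1 − pᵢ).
P(none) = (1 − 0.51) × (1 − 0.30) × (1 − 0.41) × (1 − 0.36) = 0.49 × 0.70 × 0.59 × 0.64 = 0.1295168
P(at least one) = 1 − 0.1295168 = 0.8704832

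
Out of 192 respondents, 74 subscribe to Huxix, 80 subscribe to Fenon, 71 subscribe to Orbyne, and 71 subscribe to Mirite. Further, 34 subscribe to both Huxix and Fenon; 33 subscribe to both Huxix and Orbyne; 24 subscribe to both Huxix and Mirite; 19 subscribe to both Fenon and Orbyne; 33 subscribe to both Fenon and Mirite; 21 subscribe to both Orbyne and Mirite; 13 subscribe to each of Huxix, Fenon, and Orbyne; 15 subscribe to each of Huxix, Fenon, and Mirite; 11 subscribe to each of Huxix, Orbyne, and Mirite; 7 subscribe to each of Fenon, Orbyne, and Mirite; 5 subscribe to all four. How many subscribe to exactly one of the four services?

86

Using the inclusion–exclusion count for exactly one event:
N(exactly one) = 74 + 80 + 71 + 71 − 2·34 − 2·33 − 2·24 − 2·19 − 2·33 − 2·21 + 3·13 + 3·15 + 3·11 + 3·7 − 4·5 = 86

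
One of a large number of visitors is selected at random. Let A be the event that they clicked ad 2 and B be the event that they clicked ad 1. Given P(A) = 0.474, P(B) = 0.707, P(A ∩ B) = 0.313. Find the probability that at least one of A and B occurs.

By inclusion–exclusion:
P(A ∪ B) = 0.474 + 0.707 − 0.313 = 0.868

0.868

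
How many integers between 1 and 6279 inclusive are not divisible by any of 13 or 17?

5455

Apply inclusion-exclusion:
⌊6279/13⌋ + ⌊6279/17⌋ − ⌊6279/221⌋ = 483 + 369 − 28 = 824
6279 − 824 = 5455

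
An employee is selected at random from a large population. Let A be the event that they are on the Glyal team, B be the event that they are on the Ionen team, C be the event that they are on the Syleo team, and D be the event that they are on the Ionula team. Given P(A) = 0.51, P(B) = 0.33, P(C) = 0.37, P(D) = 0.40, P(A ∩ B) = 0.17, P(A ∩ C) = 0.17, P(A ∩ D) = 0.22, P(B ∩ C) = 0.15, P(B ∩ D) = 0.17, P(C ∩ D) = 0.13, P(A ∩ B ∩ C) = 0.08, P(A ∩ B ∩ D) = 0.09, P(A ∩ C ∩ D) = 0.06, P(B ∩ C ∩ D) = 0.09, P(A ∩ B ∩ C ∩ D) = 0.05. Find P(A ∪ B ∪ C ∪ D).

P(A ∪ B ∪ C ∪ D) = 0.51 + 0.33 + 0.37 + 0.40 − 0.17 − 0.17 − 0.22 − 0.15 − 0.17 − 0.13 + 0.08 + 0.09 + 0.06 + 0.09 − 0.05 = 0.87

0.87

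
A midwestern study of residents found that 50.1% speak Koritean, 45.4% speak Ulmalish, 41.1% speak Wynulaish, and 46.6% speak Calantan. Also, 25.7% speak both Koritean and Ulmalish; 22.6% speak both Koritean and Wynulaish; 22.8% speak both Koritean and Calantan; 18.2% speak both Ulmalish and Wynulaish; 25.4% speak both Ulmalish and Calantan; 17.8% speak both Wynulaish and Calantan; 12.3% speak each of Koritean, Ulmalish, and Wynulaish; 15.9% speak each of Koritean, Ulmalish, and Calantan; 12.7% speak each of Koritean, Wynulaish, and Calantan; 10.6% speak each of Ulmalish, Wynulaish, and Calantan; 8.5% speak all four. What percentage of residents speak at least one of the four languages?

93.7%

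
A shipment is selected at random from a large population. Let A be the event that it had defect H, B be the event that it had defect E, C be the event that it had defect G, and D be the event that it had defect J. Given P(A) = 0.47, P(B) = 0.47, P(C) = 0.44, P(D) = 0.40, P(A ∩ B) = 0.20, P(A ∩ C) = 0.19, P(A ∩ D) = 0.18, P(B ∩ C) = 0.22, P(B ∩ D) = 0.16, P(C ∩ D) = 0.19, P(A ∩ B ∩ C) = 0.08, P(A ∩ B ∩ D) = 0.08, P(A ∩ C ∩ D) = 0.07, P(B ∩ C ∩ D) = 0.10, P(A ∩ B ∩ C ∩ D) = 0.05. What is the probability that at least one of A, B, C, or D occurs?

0.92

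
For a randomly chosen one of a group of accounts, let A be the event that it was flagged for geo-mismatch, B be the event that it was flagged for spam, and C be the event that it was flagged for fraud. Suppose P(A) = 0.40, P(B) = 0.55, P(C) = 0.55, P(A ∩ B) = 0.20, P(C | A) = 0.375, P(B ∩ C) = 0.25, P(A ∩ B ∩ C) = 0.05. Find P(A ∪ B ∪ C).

P(A ∩ C) = P(A)·P(C|A) = 0.40 × 0.375 = 0.15
Inclusion–exclusion gives
P(A ∪ B ∪ C) = 0.40 + 0.55 + 0.55 − 0.20 − 0.15 − 0.25 + 0.05 = 0.95

0.95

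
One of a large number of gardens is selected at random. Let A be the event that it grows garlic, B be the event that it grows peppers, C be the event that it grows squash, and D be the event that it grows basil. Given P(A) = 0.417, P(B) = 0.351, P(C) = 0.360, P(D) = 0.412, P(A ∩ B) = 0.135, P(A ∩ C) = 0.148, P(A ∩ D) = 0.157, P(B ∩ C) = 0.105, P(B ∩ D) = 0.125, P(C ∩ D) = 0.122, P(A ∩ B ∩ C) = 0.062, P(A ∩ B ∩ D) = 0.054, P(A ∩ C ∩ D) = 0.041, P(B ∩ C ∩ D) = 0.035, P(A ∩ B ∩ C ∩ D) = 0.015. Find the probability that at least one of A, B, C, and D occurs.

Apply inclusion-exclusion:
P(A ∪ B ∪ C ∪ D) = 0.417 + 0.351 + 0.360 + 0.412 − 0.135 − 0.148 − 0.157 − 0.105 − 0.125 − 0.122 + 0.062 + 0.054 + 0.041 + 0.035 − 0.015 = 0.925

0.925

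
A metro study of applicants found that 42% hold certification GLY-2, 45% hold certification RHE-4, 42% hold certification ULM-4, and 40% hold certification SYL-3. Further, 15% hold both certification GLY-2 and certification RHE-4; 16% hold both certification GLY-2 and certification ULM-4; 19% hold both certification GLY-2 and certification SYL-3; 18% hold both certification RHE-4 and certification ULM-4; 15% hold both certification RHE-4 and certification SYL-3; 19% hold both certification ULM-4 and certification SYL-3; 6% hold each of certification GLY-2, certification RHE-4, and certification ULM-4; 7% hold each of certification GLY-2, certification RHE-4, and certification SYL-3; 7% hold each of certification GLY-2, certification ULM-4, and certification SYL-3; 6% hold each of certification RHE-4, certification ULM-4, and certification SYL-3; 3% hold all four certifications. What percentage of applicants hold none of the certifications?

10%

P(at least one) = 42 + 45 + 42 + 40 − 15 − 16 − 19 − 18 − 15 − 19 + 6 + 7 + 7 + 6 − 3 = 90%
P(none) = 100% − 90% = 10%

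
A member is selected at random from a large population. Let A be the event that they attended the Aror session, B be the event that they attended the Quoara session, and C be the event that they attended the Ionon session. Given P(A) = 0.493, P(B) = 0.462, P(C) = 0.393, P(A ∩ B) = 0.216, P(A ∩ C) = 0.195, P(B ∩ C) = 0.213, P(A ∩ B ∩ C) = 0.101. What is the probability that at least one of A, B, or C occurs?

0.825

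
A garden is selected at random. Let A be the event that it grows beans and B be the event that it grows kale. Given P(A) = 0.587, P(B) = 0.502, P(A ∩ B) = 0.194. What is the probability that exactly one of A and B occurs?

P(exactly one) = 0.587 + 0.502 − 2·0.194 = 0.701

0.701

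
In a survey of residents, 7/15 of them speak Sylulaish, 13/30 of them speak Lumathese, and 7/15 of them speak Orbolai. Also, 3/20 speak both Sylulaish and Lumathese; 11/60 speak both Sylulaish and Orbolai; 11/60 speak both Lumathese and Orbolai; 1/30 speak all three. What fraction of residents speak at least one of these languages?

Using inclusion–exclusion:
P(at least one) = 7/15 + 13/30 + 7/15 − 3/20 − 11/60 − 11/60 + 1/30 = 53/60

53/60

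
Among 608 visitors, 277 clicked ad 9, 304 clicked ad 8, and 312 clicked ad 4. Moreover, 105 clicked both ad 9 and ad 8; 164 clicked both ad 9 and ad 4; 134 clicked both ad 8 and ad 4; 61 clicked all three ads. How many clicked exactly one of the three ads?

270

By inclusion–exclusion (exactly-one form):
N(exactly one) = 277 + 304 + 312 − 2·105 − 2·164 − 2·134 + 3·61 = 270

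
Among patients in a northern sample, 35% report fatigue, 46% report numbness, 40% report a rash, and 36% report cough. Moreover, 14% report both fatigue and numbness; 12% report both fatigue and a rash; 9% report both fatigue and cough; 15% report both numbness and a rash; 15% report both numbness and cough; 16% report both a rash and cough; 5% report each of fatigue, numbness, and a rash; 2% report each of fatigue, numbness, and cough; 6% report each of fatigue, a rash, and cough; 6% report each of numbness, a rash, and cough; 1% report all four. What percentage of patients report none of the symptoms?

6%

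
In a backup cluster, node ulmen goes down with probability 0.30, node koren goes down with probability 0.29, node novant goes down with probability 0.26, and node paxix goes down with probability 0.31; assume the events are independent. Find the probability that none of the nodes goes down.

P(none) = (1 − 0.30) × (1 − 0.29) × (1 − 0.26) × (1 − 0.31) = 0.70 × 0.71 × 0.74 × 0.69 = 0.2537682

0.2537682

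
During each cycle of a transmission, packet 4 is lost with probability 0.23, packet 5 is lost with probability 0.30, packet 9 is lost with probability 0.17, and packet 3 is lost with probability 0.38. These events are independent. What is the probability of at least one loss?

0.7226306

Independence gives P(none) = ∏(1 − pᵢ).
P(none) = (1 − 0.23) × (1 − 0.30) × (1 − 0.17) × (1 − 0.38) = 0.77 × 0.70 × 0.83 × 0.62 = 0.2773694
P(at least one) = 1 − 0.2773694 = 0.7226306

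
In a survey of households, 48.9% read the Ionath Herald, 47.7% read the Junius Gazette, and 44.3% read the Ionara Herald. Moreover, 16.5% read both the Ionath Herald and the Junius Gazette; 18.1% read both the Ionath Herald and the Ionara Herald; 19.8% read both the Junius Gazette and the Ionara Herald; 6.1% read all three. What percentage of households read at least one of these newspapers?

P(≥1) = 48.9 + 47.7 + 44.3 − 16.5 − 18.1 − 19.8 + 6.1 = 92.6%

92.6%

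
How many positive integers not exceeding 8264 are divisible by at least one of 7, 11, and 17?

⌊8264/7⌋ + ⌊8264/11⌋ + ⌊8264/17⌋ − ⌊8264/77⌋ − ⌊8264/119⌋ − ⌊8264/187⌋ + ⌊8264/1309⌋ = 1180 + 751 + 486 − 107 − 69 − 44 + 6 = 2203

2203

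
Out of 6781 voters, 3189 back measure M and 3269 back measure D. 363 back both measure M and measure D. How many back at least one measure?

By inclusion–exclusion:
|at least one| = 3189 + 3269 − 363 = 6095

6095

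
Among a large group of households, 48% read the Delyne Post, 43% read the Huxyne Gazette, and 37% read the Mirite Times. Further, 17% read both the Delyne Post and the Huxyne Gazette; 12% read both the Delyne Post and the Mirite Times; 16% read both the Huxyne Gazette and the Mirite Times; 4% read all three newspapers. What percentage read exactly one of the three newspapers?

P(exactly one) = 48 + 43 + 37 − 2·17 − 2·12 − 2·16 + 3·4 = 50%

50%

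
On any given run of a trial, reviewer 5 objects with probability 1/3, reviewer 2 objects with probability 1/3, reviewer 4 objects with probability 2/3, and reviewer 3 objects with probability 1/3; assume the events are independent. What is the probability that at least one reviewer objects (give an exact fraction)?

P(none) = (1 − 1/3) × (1 − 1/3) × (1 − 2/3) × (1 − 1/3) = 2/3 × 2/3 × 1/3 × 2/3 = 8/81
P(at least one) = 1 − 8/81 = 73/81

73/81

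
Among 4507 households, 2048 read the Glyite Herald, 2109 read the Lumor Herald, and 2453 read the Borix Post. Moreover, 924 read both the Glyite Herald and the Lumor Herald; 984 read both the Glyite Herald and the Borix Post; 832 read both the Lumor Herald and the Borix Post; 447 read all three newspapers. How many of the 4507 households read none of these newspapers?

190

By inclusion–exclusion:
|at least one| = 2048 + 2109 + 2453 − 924 − 984 − 832 + 447 = 4317
None: 4507 − 4317 = 190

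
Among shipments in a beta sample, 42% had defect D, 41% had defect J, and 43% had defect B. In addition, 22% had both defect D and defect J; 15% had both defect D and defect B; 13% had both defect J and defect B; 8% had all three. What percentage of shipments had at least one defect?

Inclusion–exclusion gives
P(union) = 42 + 41 + 43 − 22 − 15 − 13 + 8 = 84%

84%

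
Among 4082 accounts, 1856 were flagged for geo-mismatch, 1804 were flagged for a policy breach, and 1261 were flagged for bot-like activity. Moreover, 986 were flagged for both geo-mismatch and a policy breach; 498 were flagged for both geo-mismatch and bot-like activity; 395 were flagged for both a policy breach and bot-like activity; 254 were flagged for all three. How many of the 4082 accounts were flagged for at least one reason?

3296

Apply inclusion-exclusion:
|union| = 1856 + 1804 + 1261 − 986 − 498 − 395 + 254 = 3296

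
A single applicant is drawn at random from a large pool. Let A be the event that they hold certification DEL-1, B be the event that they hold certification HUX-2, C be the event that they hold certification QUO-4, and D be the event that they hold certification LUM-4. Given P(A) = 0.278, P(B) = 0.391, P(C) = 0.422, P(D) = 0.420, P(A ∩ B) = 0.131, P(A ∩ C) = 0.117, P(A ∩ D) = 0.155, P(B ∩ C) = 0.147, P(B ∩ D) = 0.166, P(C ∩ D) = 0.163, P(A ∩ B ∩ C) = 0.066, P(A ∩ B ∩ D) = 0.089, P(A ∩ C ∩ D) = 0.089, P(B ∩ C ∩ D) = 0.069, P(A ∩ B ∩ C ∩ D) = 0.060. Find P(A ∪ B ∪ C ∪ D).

0.885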